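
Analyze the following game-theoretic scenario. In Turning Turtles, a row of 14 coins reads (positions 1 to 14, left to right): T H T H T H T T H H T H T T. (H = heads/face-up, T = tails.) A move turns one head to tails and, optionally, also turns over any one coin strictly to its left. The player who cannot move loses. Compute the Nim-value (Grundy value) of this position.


Coins: T H T H T H T T H H T H T T
Key fact: a single head at position k behaves exactly like a Nim heap of size k (turning it to T and optionally flipping a coin at j < k corresponds to moving the heap from k to j, or to 0), and heads combine as a disjunctive sum (two heads at the same place would cancel, matching j XOR j = 0). So the Nim-value is the XOR of the 1-indexed positions of the heads.
Face-up positions (1-indexed): [2, 4, 6, 9, 10, 12]
XOR 0 with 2: 0 XOR 2 = 2
XOR 2 with 4: 2 XOR 4 = 6
XOR 6 with 6: 6 XOR 6 = 0
XOR 0 with 9: 0 XOR 9 = 9
XOR 9 with 10: 9 XOR 10 = 3
XOR 3 with 12: 3 XOR 12 = 15
Nim-value = 15

15


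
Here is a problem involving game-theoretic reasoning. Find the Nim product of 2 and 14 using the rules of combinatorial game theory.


Nim multiplication is bilinear over XOR: (u XOR v) * w = (u*w) XOR (v*w).
So we split each operand into its bit components and XOR the pairwise Nim products.
2 = 2 (as XOR of powers of 2).
14 = 2 + 4 + 8 (as XOR of powers of 2).
Using the standard Nim-product table on single bits:
  2*2 = 3,   2*4 = 8,   2*8 = 12,
  4*4 = 6,   4*8 = 11,  8*8 = 13,
and  1*x = x (identity), k*l = l*k (commutative).
Pairwise Nim products:
  2 * 2 = 3
  2 * 4 = 8
  2 * 8 = 12
XOR them: 3 XOR 8 XOR 12 = 7.
Result: 2 * 14 = 7 (in Nim).

7


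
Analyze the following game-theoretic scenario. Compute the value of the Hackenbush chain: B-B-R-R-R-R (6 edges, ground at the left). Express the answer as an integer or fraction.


Edges (from ground): B-B-R-R-R-R
By Berlekamp's sign-expansion rule, a Blue-Red Hackenbush stalk has the value of the surreal number whose sign sequence is the edge sequence with B -> + and R -> -.
Sign sequence: ++----
Trace the sign expansion in the surreal number tree, starting from 0:
Edge 1: B (sign +) -> bounds (0, +inf), value = 1
Edge 2: B (sign +) -> bounds (1, +inf), value = 2
Edge 3: R (sign -) -> bounds (1, 2), value = 3/2
Edge 4: R (sign -) -> bounds (1, 3/2), value = 5/4
Edge 5: R (sign -) -> bounds (1, 5/4), value = 9/8
Edge 6: R (sign -) -> bounds (1, 9/8), value = 17/16
Game value = 17/16

17/16


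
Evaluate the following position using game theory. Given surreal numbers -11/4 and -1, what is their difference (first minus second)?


x = -11/4, y = -1
Converting to common denominator: 4
x = -11/4, y = -4/4
x - y = -11/4 - -1 = -7/4

-7/4


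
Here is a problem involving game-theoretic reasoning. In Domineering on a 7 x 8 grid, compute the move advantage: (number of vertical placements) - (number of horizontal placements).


Board is 7 x 8 (rows x cols).
Left (vertical) placements: (rows-1) * cols = 6 * 8 = 48
Right (horizontal) placements: rows * (cols-1) = 7 * 7 = 49
Advantage = Left - Right = 48 - 49 = -1

-1


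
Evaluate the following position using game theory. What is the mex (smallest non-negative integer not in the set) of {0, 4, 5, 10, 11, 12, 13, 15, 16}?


Set = {0, 4, 5, 10, 11, 12, 13, 15, 16}
0 is in the set.
1 is NOT in the set. This is the mex.
mex = 1

1


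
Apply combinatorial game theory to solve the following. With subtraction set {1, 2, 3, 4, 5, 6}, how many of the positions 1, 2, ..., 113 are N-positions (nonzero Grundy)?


Subtraction set S = {1, 2, 3, 4, 5, 6}, so G(n) = n mod 7.
G(n) = 0 when n is a multiple of 7.
Multiples of 7 in [1, 113]: 16
N-positions (nonzero Grundy) = 113 - 16 = 97

97


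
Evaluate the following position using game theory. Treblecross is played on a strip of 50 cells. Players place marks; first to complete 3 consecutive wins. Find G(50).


Treblecross: place X on empty cells; 3-in-a-row wins.
Playing within two cells of an existing X lets the opponent win at once, so sensible play treats the cells i-2..i+2 around each X as dead. The player left with no safe cell loses, so this is a normal-play take-away game on strips of safe cells.
Placing X at cell i (0-indexed) of a strip of k safe cells leaves independent strips of sizes max(0, i-2) and max(0, k-i-3). Hence G(k) = mex{ G(max(0,i-2)) XOR G(max(0,k-i-3)) : 0 <= i < k }, with G(0) = 0.
G(1): splits (0,0):0^0=0 -> mex({0}) = 1
G(2): splits (0,0):0^0=0 -> mex({0}) = 1
G(3): splits (0,0):0^0=0 -> mex({0}) = 1
G(4): splits (0,1):0^1=1 (0,0):0^0=0 -> mex({0, 1}) = 2
G(5): splits (0,2):0^1=1 (0,1):0^1=1 (0,0):0^0=0 -> mex({0, 1}) = 2
G(6) = mex({1}) = 0
G(7) = mex({0, 1, 2}) = 3
G(8) = mex({0, 1, 2}) = 3
G(9) = mex({0, 2}) = 1
G(10) = mex({0, 2, 3}) = 1
G(11) = mex({0, 3}) = 1
G(12) = mex({1, 3}) = 0
G(13) = mex({0, 1, 2, 3}) = 4
G(14) = mex({0, 1, 2}) = 3
G(15) = mex({0, 1, 2}) = 3
G(16) = mex({0, 1, 2, 4}) = 3
G(17) = mex({0, 1, 3, 4}) = 2
G(18) = mex({0, 1, 3, 4}) = 2
G(19) = mex({0, 1, 3, 5}) = 2
G(20) = mex({0, 1, 2, 3, 5}) = 4
G(21) = mex({0, 1, 2, 3, 5}) = 4
G(22) = mex({1, 2, 6}) = 0
G(23) = mex({0, 1, 2, 3, 4, 6}) = 5
G(24) = mex({0, 1, 2, 3, 4}) = 5
G(25) = mex({0, 1, 3, 4, 7}) = 2
G(26) = mex({0, 1, 3, 4, 5, 7}) = 2
G(27) = mex({0, 1, 3, 5}) = 2
G(28) = mex({0, 1, 2, 5}) = 3
G(29) = mex({0, 1, 2, 4, 5, 6}) = 3
G(30) = mex({1, 2, 4, 6}) = 0
G(31) = mex({0, 1, 2, 3, 4, 6}) = 5
G(32) = mex({1, 2, 3, 4, 7}) = 0
G(33) = mex({0, 3, 7}) = 1
G(34) = mex({0, 2, 3, 5, 7}) = 1
G(35) = mex({0, 2, 3, 5, 6}) = 1
G(36) = mex({0, 1, 2, 5, 6}) = 3
G(37) = mex({0, 1, 2, 4, 5, 6}) = 3
G(38) = mex({0, 1, 2, 4}) = 3
G(39) = mex({0, 1, 2, 3, 4, 7}) = 5
G(40) = mex({0, 1, 2, 3, 4, 5, 7}) = 6
G(41) = mex({0, 1, 2, 3, 5, 7}) = 4
G(42) = mex({0, 1, 2, 3, 5, 6, 7}) = 4
G(43) = mex({0, 2, 3, 5, 6}) = 1
G(44) = mex({1, 2, 3, 4, 5, 6}) = 0
G(45) = mex({0, 1, 2, 3, 4, 6, 7}) = 5
G(46) = mex({0, 1, 2, 3, 4, 7}) = 5
G(47) = mex({0, 1, 2, 3, 4, 5, 7}) = 6
G(48) = mex({0, 1, 2, 3, 4, 5, 7}) = 6
G(49) = mex({0, 1, 3, 4, 5, 7}) = 2
G(50) = mex({0, 1, 2, 3, 4, 5, 6}) = 7
Therefore G(50) = 7.

7


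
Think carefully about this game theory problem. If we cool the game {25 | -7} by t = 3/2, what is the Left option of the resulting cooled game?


Original game: {25 | -7} (a switch {a | b} with a > b).
Cooling by t (for t below the temperature (a - b)/2 = 16) taxes each move by t: {a | b} cooled by t is {a - t | b + t}.
Cooling amount: t = 3/2
Cooled Left option: 25 - 3/2 = 47/2
Cooled Right option: -7 + 3/2 = -11/2
Cooled game: {47/2 | -11/2}
Left option = 47/2

47/2


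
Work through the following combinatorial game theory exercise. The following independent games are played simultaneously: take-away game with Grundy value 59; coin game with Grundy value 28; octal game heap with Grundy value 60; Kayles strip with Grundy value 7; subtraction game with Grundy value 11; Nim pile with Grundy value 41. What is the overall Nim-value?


By the Sprague-Grundy theorem, the Grundy value of a sum of games is the XOR of individual Grundy values.
take-away game: Grundy value = 59. Running XOR: 0 XOR 59 = 59
coin game: Grundy value = 28. Running XOR: 59 XOR 28 = 39
octal game heap: Grundy value = 60. Running XOR: 39 XOR 60 = 27
Kayles strip: Grundy value = 7. Running XOR: 27 XOR 7 = 28
subtraction game: Grundy value = 11. Running XOR: 28 XOR 11 = 23
Nim pile: Grundy value = 41. Running XOR: 23 XOR 41 = 62
The combined Grundy value is 62.

62


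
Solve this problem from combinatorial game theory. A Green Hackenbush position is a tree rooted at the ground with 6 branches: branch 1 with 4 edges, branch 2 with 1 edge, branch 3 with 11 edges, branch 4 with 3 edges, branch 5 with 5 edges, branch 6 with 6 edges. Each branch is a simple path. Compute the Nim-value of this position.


The tree has 6 branches from the ground vertex.
In Green Hackenbush, the Nim-value of a simple path of length k is k.
Branch 1: length 4, Nim-value = 4
Branch 2: length 1, Nim-value = 1
Branch 3: length 11, Nim-value = 11
Branch 4: length 3, Nim-value = 3
Branch 5: length 5, Nim-value = 5
Branch 6: length 6, Nim-value = 6
Total Nim-value = XOR of all branch values:
0 XOR 4 = 4
4 XOR 1 = 5
5 XOR 11 = 14
14 XOR 3 = 13
13 XOR 5 = 8
8 XOR 6 = 14
Nim-value of the tree = 14

14


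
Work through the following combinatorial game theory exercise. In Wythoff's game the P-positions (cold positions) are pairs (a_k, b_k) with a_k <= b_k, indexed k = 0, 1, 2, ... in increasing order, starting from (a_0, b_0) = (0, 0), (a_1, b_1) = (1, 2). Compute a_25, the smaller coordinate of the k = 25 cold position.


By Wythoff's theorem, a_k = floor(k * phi) and b_k = floor(k * phi^2) = a_k + k, where phi = (1 + sqrt(5))/2 is the golden ratio.
phi = (1 + sqrt(5))/2 = 1.618034
k = 25
k * phi = 25 * 1.618034 = 40.450850
a_25 = floor(k * phi) = 40

40


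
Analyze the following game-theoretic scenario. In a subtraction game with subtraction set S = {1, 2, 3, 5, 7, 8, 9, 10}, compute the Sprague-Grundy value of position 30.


The subtraction set is S = {1, 2, 3, 5, 7, 8, 9, 10}.
G(k) = mex{ G(k - s) : s in S, s <= k }. We compute iteratively: G(0) = 0.
G(1) = mex({0}) = 1
G(2) = mex({0, 1}) = 2
G(3) = mex({0, 1, 2}) = 3
G(4) = mex({1, 2, 3}) = 0
G(5) = mex({0, 2, 3}) = 1
G(6) = mex({0, 1, 3}) = 2
G(7) = mex({0, 1, 2}) = 3
G(8) = mex({0, 1, 2, 3}) = 4
G(9) = mex({0, 1, 2, 3, 4}) = 5
G(10) = mex({0, 1, 2, 3, 4, 5}) = 6
G(11) = mex({0, 1, 2, 3, 4, 5, 6}) = 7
G(12) = mex({0, 1, 2, 3, 5, 6, 7}) = 4
G(13) = mex({0, 1, 2, 3, 4, 6, 7}) = 5
G(14) = mex({0, 1, 2, 3, 4, 5, 7}) = 6
G(15) = mex({1, 2, 3, 4, 5, 6}) = 0
G(16) = mex({0, 2, 3, 4, 5, 6, 7}) = 1
G(17) = mex({0, 1, 3, 4, 5, 6}) = 2
G(18) = mex({0, 1, 2, 4, 5, 6, 7}) = 3
G(19) = mex({1, 2, 3, 4, 5, 6, 7}) = 0
G(20) = mex({0, 2, 3, 4, 5, 6, 7}) = 1
G(21) = mex({0, 1, 3, 4, 5, 6, 7}) = 2
G(22) = mex({0, 1, 2, 4, 5, 6}) = 3
G(23) = mex({0, 1, 2, 3, 5, 6}) = 4
G(24) = mex({0, 1, 2, 3, 4, 6}) = 5
Observe that G(15)..G(24) = 0, 1, 2, 3, 0, 1, 2, 3, 4, 5 repeats G(0)..G(9) = 0, 1, 2, 3, 0, 1, 2, 3, 4, 5.
For k >= max(S) = 10, G(k) is determined by the previous 10 values G(k-10)..G(k-1); a window of 10 consecutive values has recurred shifted by 15, so by induction G(k + 15) = G(k) for all k >= 0: the sequence is periodic from the start with period 15.
One period: G(0..14) = 0, 1, 2, 3, 0, 1, 2, 3, 4, 5, 6, 7, 4, 5, 6.
30 mod 15 = 0, so G(30) = G(0) = 0.

0


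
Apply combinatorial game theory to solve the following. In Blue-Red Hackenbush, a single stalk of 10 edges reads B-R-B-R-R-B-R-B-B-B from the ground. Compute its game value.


Edges (from ground): B-R-B-R-R-B-R-B-B-B
By Berlekamp's sign-expansion rule, a Blue-Red Hackenbush stalk has the value of the surreal number whose sign sequence is the edge sequence with B -> + and R -> -.
Sign sequence: +-+--+-+++
Trace the sign expansion in the surreal number tree, starting from 0:
Edge 1: B (sign +) -> bounds (0, +inf), value = 1
Edge 2: R (sign -) -> bounds (0, 1), value = 1/2
Edge 3: B (sign +) -> bounds (1/2, 1), value = 3/4
Edge 4: R (sign -) -> bounds (1/2, 3/4), value = 5/8
Edge 5: R (sign -) -> bounds (1/2, 5/8), value = 9/16
Edge 6: B (sign +) -> bounds (9/16, 5/8), value = 19/32
Edge 7: R (sign -) -> bounds (9/16, 19/32), value = 37/64
Edge 8: B (sign +) -> bounds (37/64, 19/32), value = 75/128
Edge 9: B (sign +) -> bounds (75/128, 19/32), value = 151/256
Edge 10: B (sign +) -> bounds (151/256, 19/32), value = 303/512
Game value = 303/512

303/512


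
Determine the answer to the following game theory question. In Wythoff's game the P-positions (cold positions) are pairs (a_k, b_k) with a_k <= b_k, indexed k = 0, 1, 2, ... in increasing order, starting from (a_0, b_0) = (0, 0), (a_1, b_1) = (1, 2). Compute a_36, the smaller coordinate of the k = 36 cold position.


By Wythoff's theorem, a_k = floor(k * phi) and b_k = floor(k * phi^2) = a_k + k, where phi = (1 + sqrt(5))/2 is the golden ratio.
phi = (1 + sqrt(5))/2 = 1.618034
k = 36
k * phi = 36 * 1.618034 = 58.249224
a_36 = floor(k * phi) = 58

58


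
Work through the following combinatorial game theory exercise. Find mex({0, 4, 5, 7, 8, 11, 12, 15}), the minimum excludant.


Set = {0, 4, 5, 7, 8, 11, 12, 15}
0 is in the set.
1 is NOT in the set. This is the mex.
mex = 1

1


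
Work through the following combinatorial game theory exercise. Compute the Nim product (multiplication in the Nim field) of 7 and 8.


Nim multiplication is bilinear over XOR: (u XOR v) * w = (u*w) XOR (v*w).
So we split each operand into its bit components and XOR the pairwise Nim products.
7 = 1 + 2 + 4 (as XOR of powers of 2).
8 = 8 (as XOR of powers of 2).
Using the standard Nim-product table on single bits:
  2*2 = 3,   2*4 = 8,   2*8 = 12,
  4*4 = 6,   4*8 = 11,  8*8 = 13,
and  1*x = x (identity), k*l = l*k (commutative).
Pairwise Nim products:
  1 * 8 = 8
  2 * 8 = 12
  4 * 8 = 11
XOR them: 8 XOR 12 XOR 11 = 15.
Result: 7 * 8 = 15 (in Nim).

15


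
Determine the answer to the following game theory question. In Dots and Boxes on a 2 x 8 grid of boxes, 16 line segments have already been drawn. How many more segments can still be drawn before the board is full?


Grid: 2 x 8 boxes, i.e. 3 rows and 9 columns of dots.
Horizontal edges: (rows + 1) * cols = 3 * 8 = 24
Vertical edges: rows * (cols + 1) = 2 * 9 = 18
Total edges: 24 + 18 = 42
Edges drawn: 16
Remaining: 42 - 16 = 26

26


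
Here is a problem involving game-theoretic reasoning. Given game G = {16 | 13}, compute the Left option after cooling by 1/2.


Original game: {16 | 13} (a switch {a | b} with a > b).
Cooling by t (for t below the temperature (a - b)/2 = 3/2) taxes each move by t: {a | b} cooled by t is {a - t | b + t}.
Cooling amount: t = 1/2
Cooled Left option: 16 - 1/2 = 31/2
Cooled Right option: 13 + 1/2 = 27/2
Cooled game: {31/2 | 27/2}
Left option = 31/2

31/2


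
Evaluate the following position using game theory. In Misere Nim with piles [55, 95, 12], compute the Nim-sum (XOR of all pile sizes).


We need the XOR (exclusive or) of all pile sizes.
After XOR-ing pile 1 (size 55): 0 XOR 55 = 55
After XOR-ing pile 2 (size 95): 55 XOR 95 = 104
After XOR-ing pile 3 (size 12): 104 XOR 12 = 100
The Nim-value of this position is 100.

100


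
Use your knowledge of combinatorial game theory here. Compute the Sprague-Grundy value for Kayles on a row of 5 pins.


Kayles: a move removes 1 or 2 adjacent pins from a contiguous row.
Removing pins from a row of k leaves two independent rows (a, b) with a + b = k - 1 (one pin) or a + b = k - 2 (two pins); an end removal gives a = 0.
By Sprague-Grundy, G(k) = mex{ G(a) XOR G(b) } over all these splits. G(0) = 0.
G(1): splits (0,0):0^0=0 -> mex({0}) = 1
G(2): splits (0,1):0^1=1 (0,0):0^0=0 -> mex({0, 1}) = 2
G(3): splits (0,2):0^2=2 (1,1):1^1=0 (0,1):0^1=1 -> mex({0, 1, 2}) = 3
G(4): splits (0,3):0^3=3 (1,2):1^2=3 (0,2):0^2=2 (1,1):1^1=0 -> mex({0, 2, 3}) = 1
G(5): splits (0,4):0^1=1 (1,3):1^3=2 (2,2):2^2=0 (0,3):0^3=3 (1,2):1^2=3 -> mex({0, 1, 2, 3}) = 4
Therefore G(5) = 4.

4


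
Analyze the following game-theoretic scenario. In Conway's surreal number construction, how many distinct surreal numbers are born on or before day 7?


Day 0: {|} = 0 is born. Count = 1.
Day n: the number of surreal numbers born by day n is 2^(n+1) - 1.
By day 0: 2^1 - 1 = 1
By day 1: 2^2 - 1 = 3
By day 2: 2^3 - 1 = 7
By day 3: 2^4 - 1 = 15
By day 4: 2^5 - 1 = 31
By day 5: 2^6 - 1 = 63
By day 6: 2^7 - 1 = 127
By day 7: 2^8 - 1 = 255
By day 7: 255 surreal numbers.

255


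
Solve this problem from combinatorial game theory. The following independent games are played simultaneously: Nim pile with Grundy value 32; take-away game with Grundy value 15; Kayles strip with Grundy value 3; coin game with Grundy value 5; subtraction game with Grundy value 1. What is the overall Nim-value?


By the Sprague-Grundy theorem, the Grundy value of a sum of games is the XOR of individual Grundy values.
Nim pile: Grundy value = 32. Running XOR: 0 XOR 32 = 32
take-away game: Grundy value = 15. Running XOR: 32 XOR 15 = 47
Kayles strip: Grundy value = 3. Running XOR: 47 XOR 3 = 44
coin game: Grundy value = 5. Running XOR: 44 XOR 5 = 41
subtraction game: Grundy value = 1. Running XOR: 41 XOR 1 = 40
The combined Grundy value is 40.

40


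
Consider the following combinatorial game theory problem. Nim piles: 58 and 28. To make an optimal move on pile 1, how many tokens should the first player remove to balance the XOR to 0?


Piles: 58 and 28
Current XOR: 58 XOR 28 = 38 (non-zero, so this is an N-position).
To make the XOR zero, we need to find a move that balances the piles.
For pile 1 (size 58): target = 58 XOR 38 = 28
We reduce pile 1 from 58 to 28.
Tokens removed: 58 - 28 = 30
Verification: 28 XOR 28 = 0

30


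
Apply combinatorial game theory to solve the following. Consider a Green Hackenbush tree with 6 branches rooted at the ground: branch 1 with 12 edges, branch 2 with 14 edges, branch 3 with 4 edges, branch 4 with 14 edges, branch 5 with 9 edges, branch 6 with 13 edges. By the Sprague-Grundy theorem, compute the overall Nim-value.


The tree has 6 branches from the ground vertex.
In Green Hackenbush, the Nim-value of a simple path of length k is k.
Branch 1: length 12, Nim-value = 12
Branch 2: length 14, Nim-value = 14
Branch 3: length 4, Nim-value = 4
Branch 4: length 14, Nim-value = 14
Branch 5: length 9, Nim-value = 9
Branch 6: length 13, Nim-value = 13
Total Nim-value = XOR of all branch values:
0 XOR 12 = 12
12 XOR 14 = 2
2 XOR 4 = 6
6 XOR 14 = 8
8 XOR 9 = 1
1 XOR 13 = 12
Nim-value of the tree = 12

12


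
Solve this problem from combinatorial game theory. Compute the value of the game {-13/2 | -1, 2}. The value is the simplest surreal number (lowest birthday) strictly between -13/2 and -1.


Left options: {-13/2}, max = -13/2
Right options: {-1, 2}, min = -1
All options are numbers and max(Left) < min(Right), so by the simplicity theorem the value is the simplest (earliest-born) number strictly between -13/2 and -1.
Integers -6 through -2 all lie strictly between -13/2 and -1.
Among integers, the simplest (lowest birthday = smallest |n|; 0 is born on day 0, +-n on day n) is -2.
No non-integer in the interval can be simpler: if x is a non-integer in the interval, then floor(x) or ceil(x) also lies in the interval (the interval contains an integer), and both are proper prefixes of x's sign expansion, i.e. born earlier. So the game value is -2.
Game value = -2

-2


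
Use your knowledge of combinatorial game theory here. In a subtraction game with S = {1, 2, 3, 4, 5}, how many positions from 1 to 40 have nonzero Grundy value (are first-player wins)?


Subtraction set S = {1, 2, 3, 4, 5}, so G(n) = n mod 6.
G(n) = 0 when n is a multiple of 6.
Multiples of 6 in [1, 40]: 6
N-positions (nonzero Grundy) = 40 - 6 = 34

34


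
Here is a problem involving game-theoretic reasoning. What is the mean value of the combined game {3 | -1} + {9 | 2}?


G1 = {3 | -1}, G2 = {9 | 2}
Each is a switch {a | b} with numbers a > b; its mean value is (a + b)/2, and mean value is additive over game sums: m(G1 + G2) = m(G1) + m(G2).
Mean of G1 = (3 + (-1))/2 = 2/2 = 1
Mean of G2 = (9 + (2))/2 = 11/2 = 11/2
Mean of G1 + G2 = 1 + 11/2 = 13/2

13/2


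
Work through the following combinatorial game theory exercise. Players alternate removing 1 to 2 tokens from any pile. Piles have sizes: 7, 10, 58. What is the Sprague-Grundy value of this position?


Subtraction set: {1, 2}
For this subtraction set, G(n) = n mod 3 (period = max + 1 = 3).
Pile 1 (size 7): G(7) = 7 mod 3 = 1
Pile 2 (size 10): G(10) = 10 mod 3 = 1
Pile 3 (size 58): G(58) = 58 mod 3 = 1
Total Grundy value = XOR of all: 1 XOR 1 XOR 1 = 1

1


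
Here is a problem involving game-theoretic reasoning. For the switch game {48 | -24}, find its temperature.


The game is {48 | -24}, a switch {a | b} with numbers a > b.
Cooling {a | b} by t gives {a - t | b + t}, which stops being hot when a - t = b + t, i.e. at t = (a - b)/2. So the temperature of a switch is (a - b)/2.
Temperature = (Left option - Right option) / 2
= (48 - (-24)) / 2
= 72 / 2
= 36

36


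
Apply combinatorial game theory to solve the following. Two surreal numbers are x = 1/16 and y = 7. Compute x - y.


x = 1/16, y = 7
Converting to common denominator: 16
x = 1/16, y = 112/16
x - y = 1/16 - 7 = -111/16

-111/16


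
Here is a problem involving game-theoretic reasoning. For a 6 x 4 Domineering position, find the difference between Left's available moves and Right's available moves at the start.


Board is 6 x 4 (rows x cols).
Left (vertical) placements: (rows-1) * cols = 5 * 4 = 20
Right (horizontal) placements: rows * (cols-1) = 6 * 3 = 18
Advantage = Left - Right = 20 - 18 = 2

2


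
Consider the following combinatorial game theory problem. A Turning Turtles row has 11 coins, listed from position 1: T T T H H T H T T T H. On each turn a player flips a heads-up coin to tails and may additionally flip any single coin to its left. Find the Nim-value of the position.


Coins: T T T H H T H T T T H
Key fact: a single head at position k behaves exactly like a Nim heap of size k (turning it to T and optionally flipping a coin at j < k corresponds to moving the heap from k to j, or to 0), and heads combine as a disjunctive sum (two heads at the same place would cancel, matching j XOR j = 0). So the Nim-value is the XOR of the 1-indexed positions of the heads.
Face-up positions (1-indexed): [4, 5, 7, 11]
XOR 0 with 4: 0 XOR 4 = 4
XOR 4 with 5: 4 XOR 5 = 1
XOR 1 with 7: 1 XOR 7 = 6
XOR 6 with 11: 6 XOR 11 = 13
Nim-value = 13

13


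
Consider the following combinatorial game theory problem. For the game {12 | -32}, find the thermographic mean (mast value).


Game = {12 | -32}, a switch {a | b} with numbers a > b.
Its thermograph has left wall a - t and right wall b + t, which meet at t = (a - b)/2, where both equal (a + b)/2. So the mast (mean value) is at (a + b)/2.
Mean = (12 + (-32))/2 = -20/2 = -10

-10


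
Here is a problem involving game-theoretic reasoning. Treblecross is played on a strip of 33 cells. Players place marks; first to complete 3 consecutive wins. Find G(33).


Treblecross: place X on empty cells; 3-in-a-row wins.
Playing within two cells of an existing X lets the opponent win at once, so sensible play treats the cells i-2..i+2 around each X as dead. The player left with no safe cell loses, so this is a normal-play take-away game on strips of safe cells.
Placing X at cell i (0-indexed) of a strip of k safe cells leaves independent strips of sizes max(0, i-2) and max(0, k-i-3). Hence G(k) = mex{ G(max(0,i-2)) XOR G(max(0,k-i-3)) : 0 <= i < k }, with G(0) = 0.
G(1): splits (0,0):0^0=0 -> mex({0}) = 1
G(2): splits (0,0):0^0=0 -> mex({0}) = 1
G(3): splits (0,0):0^0=0 -> mex({0}) = 1
G(4): splits (0,1):0^1=1 (0,0):0^0=0 -> mex({0, 1}) = 2
G(5): splits (0,2):0^1=1 (0,1):0^1=1 (0,0):0^0=0 -> mex({0, 1}) = 2
G(6) = mex({1}) = 0
G(7) = mex({0, 1, 2}) = 3
G(8) = mex({0, 1, 2}) = 3
G(9) = mex({0, 2}) = 1
G(10) = mex({0, 2, 3}) = 1
G(11) = mex({0, 3}) = 1
G(12) = mex({1, 3}) = 0
G(13) = mex({0, 1, 2, 3}) = 4
G(14) = mex({0, 1, 2}) = 3
G(15) = mex({0, 1, 2}) = 3
G(16) = mex({0, 1, 2, 4}) = 3
G(17) = mex({0, 1, 3, 4}) = 2
G(18) = mex({0, 1, 3, 4}) = 2
G(19) = mex({0, 1, 3, 5}) = 2
G(20) = mex({0, 1, 2, 3, 5}) = 4
G(21) = mex({0, 1, 2, 3, 5}) = 4
G(22) = mex({1, 2, 6}) = 0
G(23) = mex({0, 1, 2, 3, 4, 6}) = 5
G(24) = mex({0, 1, 2, 3, 4}) = 5
G(25) = mex({0, 1, 3, 4, 7}) = 2
G(26) = mex({0, 1, 3, 4, 5, 7}) = 2
G(27) = mex({0, 1, 3, 5}) = 2
G(28) = mex({0, 1, 2, 5}) = 3
G(29) = mex({0, 1, 2, 4, 5, 6}) = 3
G(30) = mex({1, 2, 4, 6}) = 0
G(31) = mex({0, 1, 2, 3, 4, 6}) = 5
G(32) = mex({1, 2, 3, 4, 7}) = 0
G(33) = mex({0, 3, 7}) = 1
Therefore G(33) = 1.

1


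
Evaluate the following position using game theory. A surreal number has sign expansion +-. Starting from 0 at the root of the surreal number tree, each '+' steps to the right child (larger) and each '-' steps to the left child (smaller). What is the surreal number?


Sign expansion: +-
Rule: track bounds (lo, hi), initially (-inf, +inf). On '+', the current value becomes lo and we move to the simplest number in (value, hi): value + 1 if hi = +inf, otherwise the midpoint (value + hi)/2. On '-', the current value becomes hi and we move to value - 1 if lo = -inf, otherwise the midpoint (lo + value)/2.
Start at 0.
Step 1: sign = +, move right. Bounds: (0, +inf). Value = 1
Step 2: sign = -, move left. Bounds: (0, 1). Value = 1/2
The surreal number with sign expansion +- is 1/2.

1/2


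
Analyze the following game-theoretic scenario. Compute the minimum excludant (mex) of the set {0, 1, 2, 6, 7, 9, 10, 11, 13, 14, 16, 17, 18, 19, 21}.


Set = {0, 1, 2, 6, 7, 9, 10, 11, 13, 14, 16, 17, 18, 19, 21}
0 is in the set.
1 is in the set.
2 is in the set.
3 is NOT in the set. This is the mex.
mex = 3

3


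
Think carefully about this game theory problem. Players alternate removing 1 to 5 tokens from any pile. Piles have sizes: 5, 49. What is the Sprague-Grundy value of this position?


Subtraction set: {1, 2, 3, 4, 5}
For this subtraction set, G(n) = n mod 6 (period = max + 1 = 6).
Pile 1 (size 5): G(5) = 5 mod 6 = 5
Pile 2 (size 49): G(49) = 49 mod 6 = 1
Total Grundy value = XOR of all: 5 XOR 1 = 4

4


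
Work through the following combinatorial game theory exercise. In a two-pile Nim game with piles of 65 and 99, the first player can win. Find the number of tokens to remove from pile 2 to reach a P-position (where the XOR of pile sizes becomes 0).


Piles: 65 and 99
Current XOR: 65 XOR 99 = 34 (non-zero, so this is an N-position).
To make the XOR zero, we need to find a move that balances the piles.
For pile 2 (size 99): target = 99 XOR 34 = 65
We reduce pile 2 from 99 to 65.
Tokens removed: 99 - 65 = 34
Verification: 65 XOR 65 = 0

34


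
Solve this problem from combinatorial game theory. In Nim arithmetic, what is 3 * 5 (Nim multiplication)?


Nim multiplication is bilinear over XOR: (u XOR v) * w = (u*w) XOR (v*w).
So we split each operand into its bit components and XOR the pairwise Nim products.
3 = 1 + 2 (as XOR of powers of 2).
5 = 1 + 4 (as XOR of powers of 2).
Using the standard Nim-product table on single bits:
  2*2 = 3,   2*4 = 8,   2*8 = 12,
  4*4 = 6,   4*8 = 11,  8*8 = 13,
and  1*x = x (identity), k*l = l*k (commutative).
Pairwise Nim products:
  1 * 1 = 1
  1 * 4 = 4
  2 * 1 = 2
  2 * 4 = 8
XOR them: 1 XOR 4 XOR 2 XOR 8 = 15.
Result: 3 * 5 = 15 (in Nim).

15


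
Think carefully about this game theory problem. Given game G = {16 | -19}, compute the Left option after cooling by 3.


Original game: {16 | -19} (a switch {a | b} with a > b).
Cooling by t (for t below the temperature (a - b)/2 = 35/2) taxes each move by t: {a | b} cooled by t is {a - t | b + t}.
Cooling amount: t = 3
Cooled Left option: 16 - 3 = 13
Cooled Right option: -19 + 3 = -16
Cooled game: {13 | -16}
Left option = 13

13


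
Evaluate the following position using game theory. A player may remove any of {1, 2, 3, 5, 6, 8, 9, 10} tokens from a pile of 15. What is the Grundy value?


The subtraction set is S = {1, 2, 3, 5, 6, 8, 9, 10}.
G(k) = mex{ G(k - s) : s in S, s <= k }. We compute iteratively: G(0) = 0.
G(1) = mex({0}) = 1
G(2) = mex({0, 1}) = 2
G(3) = mex({0, 1, 2}) = 3
G(4) = mex({1, 2, 3}) = 0
G(5) = mex({0, 2, 3}) = 1
G(6) = mex({0, 1, 3}) = 2
G(7) = mex({0, 1, 2}) = 3
G(8) = mex({0, 1, 2, 3}) = 4
G(9) = mex({0, 1, 2, 3, 4}) = 5
G(10) = mex({0, 1, 2, 3, 4, 5}) = 6
G(11) = mex({1, 2, 3, 4, 5, 6}) = 0
G(12) = mex({0, 2, 3, 5, 6}) = 1
G(13) = mex({0, 1, 3, 4, 6}) = 2
G(14) = mex({0, 1, 2, 4, 5}) = 3
G(15) = mex({1, 2, 3, 5, 6}) = 0
Therefore G(15) = 0.

0


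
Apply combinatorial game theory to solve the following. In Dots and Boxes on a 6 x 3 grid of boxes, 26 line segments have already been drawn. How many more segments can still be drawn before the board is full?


Grid: 6 x 3 boxes, i.e. 7 rows and 4 columns of dots.
Horizontal edges: (rows + 1) * cols = 7 * 3 = 21
Vertical edges: rows * (cols + 1) = 6 * 4 = 24
Total edges: 21 + 24 = 45
Edges drawn: 26
Remaining: 45 - 26 = 19

19


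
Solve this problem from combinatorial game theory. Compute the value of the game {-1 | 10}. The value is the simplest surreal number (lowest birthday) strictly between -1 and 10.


Left options: {-1}, max = -1
Right options: {10}, min = 10
All options are numbers and max(Left) < min(Right), so by the simplicity theorem the value is the simplest (earliest-born) number strictly between -1 and 10.
Integers 0 through 9 all lie strictly between -1 and 10.
Among integers, the simplest (lowest birthday = smallest |n|; 0 is born on day 0, +-n on day n) is 0.
No non-integer in the interval can be simpler: if x is a non-integer in the interval, then floor(x) or ceil(x) also lies in the interval (the interval contains an integer), and both are proper prefixes of x's sign expansion, i.e. born earlier. So the game value is 0.
Game value = 0

0


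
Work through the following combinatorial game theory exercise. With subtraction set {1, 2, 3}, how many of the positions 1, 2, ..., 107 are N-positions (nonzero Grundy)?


Subtraction set S = {1, 2, 3}, so G(n) = n mod 4.
G(n) = 0 when n is a multiple of 4.
Multiples of 4 in [1, 107]: 26
N-positions (nonzero Grundy) = 107 - 26 = 81

81


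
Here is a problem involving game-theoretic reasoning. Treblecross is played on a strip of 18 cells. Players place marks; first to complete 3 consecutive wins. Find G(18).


Treblecross: place X on empty cells; 3-in-a-row wins.
Playing within two cells of an existing X lets the opponent win at once, so sensible play treats the cells i-2..i+2 around each X as dead. The player left with no safe cell loses, so this is a normal-play take-away game on strips of safe cells.
Placing X at cell i (0-indexed) of a strip of k safe cells leaves independent strips of sizes max(0, i-2) and max(0, k-i-3). Hence G(k) = mex{ G(max(0,i-2)) XOR G(max(0,k-i-3)) : 0 <= i < k }, with G(0) = 0.
G(1): splits (0,0):0^0=0 -> mex({0}) = 1
G(2): splits (0,0):0^0=0 -> mex({0}) = 1
G(3): splits (0,0):0^0=0 -> mex({0}) = 1
G(4): splits (0,1):0^1=1 (0,0):0^0=0 -> mex({0, 1}) = 2
G(5): splits (0,2):0^1=1 (0,1):0^1=1 (0,0):0^0=0 -> mex({0, 1}) = 2
G(6) = mex({1}) = 0
G(7) = mex({0, 1, 2}) = 3
G(8) = mex({0, 1, 2}) = 3
G(9) = mex({0, 2}) = 1
G(10) = mex({0, 2, 3}) = 1
G(11) = mex({0, 3}) = 1
G(12) = mex({1, 3}) = 0
G(13) = mex({0, 1, 2, 3}) = 4
G(14) = mex({0, 1, 2}) = 3
G(15) = mex({0, 1, 2}) = 3
G(16) = mex({0, 1, 2, 4}) = 3
G(17) = mex({0, 1, 3, 4}) = 2
G(18) = mex({0, 1, 3, 4}) = 2
Therefore G(18) = 2.

2


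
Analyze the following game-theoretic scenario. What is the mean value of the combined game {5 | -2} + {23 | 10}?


G1 = {5 | -2}, G2 = {23 | 10}
Each is a switch {a | b} with numbers a > b; its mean value is (a + b)/2, and mean value is additive over game sums: m(G1 + G2) = m(G1) + m(G2).
Mean of G1 = (5 + (-2))/2 = 3/2 = 3/2
Mean of G2 = (23 + (10))/2 = 33/2 = 33/2
Mean of G1 + G2 = 3/2 + 33/2 = 18

18


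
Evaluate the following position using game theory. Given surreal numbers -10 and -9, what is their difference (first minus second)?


x = -10, y = -9
x - y = -10 - -9 = -1

-1


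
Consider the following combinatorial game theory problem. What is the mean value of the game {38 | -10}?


Game = {38 | -10}, a switch {a | b} with numbers a > b.
Its thermograph has left wall a - t and right wall b + t, which meet at t = (a - b)/2, where both equal (a + b)/2. So the mast (mean value) is at (a + b)/2.
Mean = (38 + (-10))/2 = 28/2 = 14

14


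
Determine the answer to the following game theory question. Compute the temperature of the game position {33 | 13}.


The game is {33 | 13}, a switch {a | b} with numbers a > b.
Cooling {a | b} by t gives {a - t | b + t}, which stops being hot when a - t = b + t, i.e. at t = (a - b)/2. So the temperature of a switch is (a - b)/2.
Temperature = (Left option - Right option) / 2
= (33 - (13)) / 2
= 20 / 2
= 10

10


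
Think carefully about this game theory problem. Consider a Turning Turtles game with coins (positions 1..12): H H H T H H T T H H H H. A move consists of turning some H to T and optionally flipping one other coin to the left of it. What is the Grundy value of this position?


Coins: H H H T H H T T H H H H
Key fact: a single head at position k behaves exactly like a Nim heap of size k (turning it to T and optionally flipping a coin at j < k corresponds to moving the heap from k to j, or to 0), and heads combine as a disjunctive sum (two heads at the same place would cancel, matching j XOR j = 0). So the Nim-value is the XOR of the 1-indexed positions of the heads.
Face-up positions (1-indexed): [1, 2, 3, 5, 6, 9, 10, 11, 12]
XOR 0 with 1: 0 XOR 1 = 1
XOR 1 with 2: 1 XOR 2 = 3
XOR 3 with 3: 3 XOR 3 = 0
XOR 0 with 5: 0 XOR 5 = 5
XOR 5 with 6: 5 XOR 6 = 3
XOR 3 with 9: 3 XOR 9 = 10
XOR 10 with 10: 10 XOR 10 = 0
XOR 0 with 11: 0 XOR 11 = 11
XOR 11 with 12: 11 XOR 12 = 7
Nim-value = 7

7


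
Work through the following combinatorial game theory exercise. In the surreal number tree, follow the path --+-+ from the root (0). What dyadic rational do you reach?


Sign expansion: --+-+
Rule: track bounds (lo, hi), initially (-inf, +inf). On '+', the current value becomes lo and we move to the simplest number in (value, hi): value + 1 if hi = +inf, otherwise the midpoint (value + hi)/2. On '-', the current value becomes hi and we move to value - 1 if lo = -inf, otherwise the midpoint (lo + value)/2.
Start at 0.
Step 1: sign = -, move left. Bounds: (-inf, 0). Value = -1
Step 2: sign = -, move left. Bounds: (-inf, -1). Value = -2
Step 3: sign = +, move right. Bounds: (-2, -1). Value = -3/2
Step 4: sign = -, move left. Bounds: (-2, -3/2). Value = -7/4
Step 5: sign = +, move right. Bounds: (-7/4, -3/2). Value = -13/8
The surreal number with sign expansion --+-+ is -13/8.

-13/8


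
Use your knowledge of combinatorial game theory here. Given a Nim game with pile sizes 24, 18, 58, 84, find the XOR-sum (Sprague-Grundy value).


We need the XOR (exclusive or) of all pile sizes.
After XOR-ing pile 1 (size 24): 0 XOR 24 = 24
After XOR-ing pile 2 (size 18): 24 XOR 18 = 10
After XOR-ing pile 3 (size 58): 10 XOR 58 = 48
After XOR-ing pile 4 (size 84): 48 XOR 84 = 100
The Nim-value of this position is 100.

100


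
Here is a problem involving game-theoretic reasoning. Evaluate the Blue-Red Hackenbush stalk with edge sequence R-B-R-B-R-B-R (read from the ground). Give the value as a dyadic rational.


Edges (from ground): R-B-R-B-R-B-R
By Berlekamp's sign-expansion rule, a Blue-Red Hackenbush stalk has the value of the surreal number whose sign sequence is the edge sequence with B -> + and R -> -.
Sign sequence: -+-+-+-
Trace the sign expansion in the surreal number tree, starting from 0:
Edge 1: R (sign -) -> bounds (-inf, 0), value = -1
Edge 2: B (sign +) -> bounds (-1, 0), value = -1/2
Edge 3: R (sign -) -> bounds (-1, -1/2), value = -3/4
Edge 4: B (sign +) -> bounds (-3/4, -1/2), value = -5/8
Edge 5: R (sign -) -> bounds (-3/4, -5/8), value = -11/16
Edge 6: B (sign +) -> bounds (-11/16, -5/8), value = -21/32
Edge 7: R (sign -) -> bounds (-11/16, -21/32), value = -43/64
Game value = -43/64

-43/64


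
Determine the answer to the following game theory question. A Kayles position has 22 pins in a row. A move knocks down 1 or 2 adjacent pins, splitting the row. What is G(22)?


Kayles: a move removes 1 or 2 adjacent pins from a contiguous row.
Removing pins from a row of k leaves two independent rows (a, b) with a + b = k - 1 (one pin) or a + b = k - 2 (two pins); an end removal gives a = 0.
By Sprague-Grundy, G(k) = mex{ G(a) XOR G(b) } over all these splits. G(0) = 0.
G(1): splits (0,0):0^0=0 -> mex({0}) = 1
G(2): splits (0,1):0^1=1 (0,0):0^0=0 -> mex({0, 1}) = 2
G(3): splits (0,2):0^2=2 (1,1):1^1=0 (0,1):0^1=1 -> mex({0, 1, 2}) = 3
G(4): splits (0,3):0^3=3 (1,2):1^2=3 (0,2):0^2=2 (1,1):1^1=0 -> mex({0, 2, 3}) = 1
G(5): splits (0,4):0^1=1 (1,3):1^3=2 (2,2):2^2=0 (0,3):0^3=3 (1,2):1^2=3 -> mex({0, 1, 2, 3}) = 4
G(6) = mex({0, 1, 2, 4}) = 3
G(7) = mex({0, 1, 3, 4, 5}) = 2
G(8) = mex({0, 2, 3, 5, 6}) = 1
G(9) = mex({0, 1, 2, 3, 6, 7}) = 4
G(10) = mex({0, 1, 3, 4, 5, 7}) = 2
G(11) = mex({0, 1, 2, 3, 4, 5}) = 6
G(12) = mex({0, 1, 2, 3, 5, 6, 7}) = 4
G(13) = mex({0, 2, 3, 4, 6, 7}) = 1
G(14) = mex({0, 1, 4, 5, 6, 7}) = 2
G(15) = mex({0, 1, 2, 3, 4, 5, 6}) = 7
G(16) = mex({0, 2, 3, 5, 6, 7}) = 1
G(17) = mex({0, 1, 2, 3, 5, 6, 7}) = 4
G(18) = mex({0, 1, 2, 4, 5, 6}) = 3
G(19) = mex({0, 1, 3, 4, 5, 7}) = 2
G(20) = mex({0, 2, 3, 4, 5, 6, 7}) = 1
G(21) = mex({0, 1, 2, 3, 5, 6, 7}) = 4
G(22) = mex({0, 1, 2, 3, 4, 5, 7}) = 6
Therefore G(22) = 6.

6


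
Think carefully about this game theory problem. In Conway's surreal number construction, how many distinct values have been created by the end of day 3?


Day 0: {|} = 0 is born. Count = 1.
Day n: the number of surreal numbers born by day n is 2^(n+1) - 1.
By day 0: 2^1 - 1 = 1
By day 1: 2^2 - 1 = 3
By day 2: 2^3 - 1 = 7
By day 3: 2^4 - 1 = 15
By day 3: 15 surreal numbers.

15


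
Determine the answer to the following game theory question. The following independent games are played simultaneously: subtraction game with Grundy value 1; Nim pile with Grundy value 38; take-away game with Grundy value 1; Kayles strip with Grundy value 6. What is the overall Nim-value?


By the Sprague-Grundy theorem, the Grundy value of a sum of games is the XOR of individual Grundy values.
subtraction game: Grundy value = 1. Running XOR: 0 XOR 1 = 1
Nim pile: Grundy value = 38. Running XOR: 1 XOR 38 = 39
take-away game: Grundy value = 1. Running XOR: 39 XOR 1 = 38
Kayles strip: Grundy value = 6. Running XOR: 38 XOR 6 = 32
The combined Grundy value is 32.

32


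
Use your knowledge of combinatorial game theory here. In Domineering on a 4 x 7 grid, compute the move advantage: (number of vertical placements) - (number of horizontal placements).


Board is 4 x 7 (rows x cols).
Left (vertical) placements: (rows-1) * cols = 3 * 7 = 21
Right (horizontal) placements: rows * (cols-1) = 4 * 6 = 24
Advantage = Left - Right = 21 - 24 = -3

-3


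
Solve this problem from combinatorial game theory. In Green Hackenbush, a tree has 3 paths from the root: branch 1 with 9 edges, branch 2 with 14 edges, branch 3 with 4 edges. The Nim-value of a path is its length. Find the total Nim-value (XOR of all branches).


The tree has 3 branches from the ground vertex.
In Green Hackenbush, the Nim-value of a simple path of length k is k.
Branch 1: length 9, Nim-value = 9
Branch 2: length 14, Nim-value = 14
Branch 3: length 4, Nim-value = 4
Total Nim-value = XOR of all branch values:
0 XOR 9 = 9
9 XOR 14 = 7
7 XOR 4 = 3
Nim-value of the tree = 3

3


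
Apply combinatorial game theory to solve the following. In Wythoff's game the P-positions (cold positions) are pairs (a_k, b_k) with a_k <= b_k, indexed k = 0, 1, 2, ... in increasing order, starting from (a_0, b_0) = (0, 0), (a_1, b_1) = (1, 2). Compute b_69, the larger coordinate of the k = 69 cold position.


By Wythoff's theorem, a_k = floor(k * phi) and b_k = floor(k * phi^2) = a_k + k, where phi = (1 + sqrt(5))/2 is the golden ratio.
phi = (1 + sqrt(5))/2 = 1.618034
phi^2 = phi + 1 = 2.618034
k = 69
k * phi^2 = 69 * 2.618034 = 180.644345
b_69 = floor(k * phi^2) = 180 (check: a_69 + k = 111 + 69 = 180)

180


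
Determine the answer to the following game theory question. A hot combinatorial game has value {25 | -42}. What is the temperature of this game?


The game is {25 | -42}, a switch {a | b} with numbers a > b.
Cooling {a | b} by t gives {a - t | b + t}, which stops being hot when a - t = b + t, i.e. at t = (a - b)/2. So the temperature of a switch is (a - b)/2.
Temperature = (Left option - Right option) / 2
= (25 - (-42)) / 2
= 67 / 2
= 67/2

67/2


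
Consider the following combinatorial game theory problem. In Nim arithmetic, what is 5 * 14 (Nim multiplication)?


Nim multiplication is bilinear over XOR: (u XOR v) * w = (u*w) XOR (v*w).
So we split each operand into its bit components and XOR the pairwise Nim products.
5 = 1 + 4 (as XOR of powers of 2).
14 = 2 + 4 + 8 (as XOR of powers of 2).
Using the standard Nim-product table on single bits:
  2*2 = 3,   2*4 = 8,   2*8 = 12,
  4*4 = 6,   4*8 = 11,  8*8 = 13,
and  1*x = x (identity), k*l = l*k (commutative).
Pairwise Nim products:
  1 * 2 = 2
  1 * 4 = 4
  1 * 8 = 8
  4 * 2 = 8
  4 * 4 = 6
  4 * 8 = 11
XOR them: 2 XOR 4 XOR 8 XOR 8 XOR 6 XOR 11 = 11.
Result: 5 * 14 = 11 (in Nim).

11
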